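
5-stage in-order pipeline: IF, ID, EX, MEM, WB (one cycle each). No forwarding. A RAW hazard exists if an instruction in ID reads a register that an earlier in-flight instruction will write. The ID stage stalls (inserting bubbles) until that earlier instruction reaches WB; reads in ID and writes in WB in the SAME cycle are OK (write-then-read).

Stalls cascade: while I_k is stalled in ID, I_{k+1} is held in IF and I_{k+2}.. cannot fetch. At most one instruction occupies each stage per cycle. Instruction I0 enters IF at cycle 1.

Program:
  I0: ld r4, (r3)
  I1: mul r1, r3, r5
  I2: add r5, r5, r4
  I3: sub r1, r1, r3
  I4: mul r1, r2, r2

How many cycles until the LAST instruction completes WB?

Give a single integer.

I0 ld r4 <- r3: IF@1 ID@2 stall=0 (-) EX@3 MEM@4 WB@5
I1 mul r1 <- r3,r5: IF@2 ID@3 stall=0 (-) EX@4 MEM@5 WB@6
I2 add r5 <- r5,r4: IF@3 ID@4 stall=1 (RAW on I0.r4 (WB@5)) EX@6 MEM@7 WB@8
I3 sub r1 <- r1,r3: IF@4 ID@6 stall=0 (-) EX@7 MEM@8 WB@9
I4 mul r1 <- r2,r2: IF@6 ID@7 stall=0 (-) EX@8 MEM@9 WB@10

Answer: 10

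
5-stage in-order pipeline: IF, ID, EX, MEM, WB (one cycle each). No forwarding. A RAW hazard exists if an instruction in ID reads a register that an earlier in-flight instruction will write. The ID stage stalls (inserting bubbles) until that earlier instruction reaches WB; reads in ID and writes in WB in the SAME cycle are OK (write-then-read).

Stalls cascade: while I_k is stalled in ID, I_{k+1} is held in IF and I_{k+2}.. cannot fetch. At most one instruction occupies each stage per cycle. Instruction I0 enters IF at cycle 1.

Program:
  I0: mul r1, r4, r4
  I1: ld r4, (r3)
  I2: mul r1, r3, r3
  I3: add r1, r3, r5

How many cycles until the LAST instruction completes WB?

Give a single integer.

I0 mul r1 <- r4,r4: IF@1 ID@2 stall=0 (-) EX@3 MEM@4 WB@5
I1 ld r4 <- r3: IF@2 ID@3 stall=0 (-) EX@4 MEM@5 WB@6
I2 mul r1 <- r3,r3: IF@3 ID@4 stall=0 (-) EX@5 MEM@6 WB@7
I3 add r1 <- r3,r5: IF@4 ID@5 stall=0 (-) EX@6 MEM@7 WB@8

Answer: 8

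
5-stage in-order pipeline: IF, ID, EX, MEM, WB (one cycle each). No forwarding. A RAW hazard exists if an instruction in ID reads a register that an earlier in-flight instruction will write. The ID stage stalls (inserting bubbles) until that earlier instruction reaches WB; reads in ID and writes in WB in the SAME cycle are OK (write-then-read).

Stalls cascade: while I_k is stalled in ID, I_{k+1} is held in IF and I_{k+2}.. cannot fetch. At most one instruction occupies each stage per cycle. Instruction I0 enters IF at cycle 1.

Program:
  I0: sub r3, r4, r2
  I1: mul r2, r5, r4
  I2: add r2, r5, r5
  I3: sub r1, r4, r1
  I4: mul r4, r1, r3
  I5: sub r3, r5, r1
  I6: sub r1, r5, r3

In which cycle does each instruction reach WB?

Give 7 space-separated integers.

I0 sub r3 <- r4,r2: IF@1 ID@2 stall=0 (-) EX@3 MEM@4 WB@5
I1 mul r2 <- r5,r4: IF@2 ID@3 stall=0 (-) EX@4 MEM@5 WB@6
I2 add r2 <- r5,r5: IF@3 ID@4 stall=0 (-) EX@5 MEM@6 WB@7
I3 sub r1 <- r4,r1: IF@4 ID@5 stall=0 (-) EX@6 MEM@7 WB@8
I4 mul r4 <- r1,r3: IF@5 ID@6 stall=2 (RAW on I3.r1 (WB@8)) EX@9 MEM@10 WB@11
I5 sub r3 <- r5,r1: IF@6 ID@9 stall=0 (-) EX@10 MEM@11 WB@12
I6 sub r1 <- r5,r3: IF@9 ID@10 stall=2 (RAW on I5.r3 (WB@12)) EX@13 MEM@14 WB@15

Answer: 5 6 7 8 11 12 15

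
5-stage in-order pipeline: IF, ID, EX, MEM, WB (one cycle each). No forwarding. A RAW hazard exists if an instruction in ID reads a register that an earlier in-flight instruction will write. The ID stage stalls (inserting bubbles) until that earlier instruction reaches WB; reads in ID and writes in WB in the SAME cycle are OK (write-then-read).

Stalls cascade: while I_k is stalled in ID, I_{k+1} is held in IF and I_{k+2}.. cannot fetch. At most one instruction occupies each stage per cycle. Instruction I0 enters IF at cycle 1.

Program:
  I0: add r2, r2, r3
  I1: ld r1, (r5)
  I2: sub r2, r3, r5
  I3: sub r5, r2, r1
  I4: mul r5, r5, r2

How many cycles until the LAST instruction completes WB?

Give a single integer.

Answer: 13

Derivation:
I0 add r2 <- r2,r3: IF@1 ID@2 stall=0 (-) EX@3 MEM@4 WB@5
I1 ld r1 <- r5: IF@2 ID@3 stall=0 (-) EX@4 MEM@5 WB@6
I2 sub r2 <- r3,r5: IF@3 ID@4 stall=0 (-) EX@5 MEM@6 WB@7
I3 sub r5 <- r2,r1: IF@4 ID@5 stall=2 (RAW on I2.r2 (WB@7)) EX@8 MEM@9 WB@10
I4 mul r5 <- r5,r2: IF@5 ID@8 stall=2 (RAW on I3.r5 (WB@10)) EX@11 MEM@12 WB@13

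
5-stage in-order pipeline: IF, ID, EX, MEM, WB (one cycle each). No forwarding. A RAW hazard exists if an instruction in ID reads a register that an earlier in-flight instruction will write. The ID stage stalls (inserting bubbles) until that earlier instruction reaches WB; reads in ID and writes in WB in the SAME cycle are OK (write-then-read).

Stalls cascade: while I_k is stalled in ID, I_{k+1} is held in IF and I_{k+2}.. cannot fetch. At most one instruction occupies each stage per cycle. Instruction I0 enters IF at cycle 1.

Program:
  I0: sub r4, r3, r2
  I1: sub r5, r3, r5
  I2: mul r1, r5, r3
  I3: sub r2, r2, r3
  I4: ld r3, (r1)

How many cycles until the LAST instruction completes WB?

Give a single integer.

I0 sub r4 <- r3,r2: IF@1 ID@2 stall=0 (-) EX@3 MEM@4 WB@5
I1 sub r5 <- r3,r5: IF@2 ID@3 stall=0 (-) EX@4 MEM@5 WB@6
I2 mul r1 <- r5,r3: IF@3 ID@4 stall=2 (RAW on I1.r5 (WB@6)) EX@7 MEM@8 WB@9
I3 sub r2 <- r2,r3: IF@4 ID@7 stall=0 (-) EX@8 MEM@9 WB@10
I4 ld r3 <- r1: IF@7 ID@8 stall=1 (RAW on I2.r1 (WB@9)) EX@10 MEM@11 WB@12

Answer: 12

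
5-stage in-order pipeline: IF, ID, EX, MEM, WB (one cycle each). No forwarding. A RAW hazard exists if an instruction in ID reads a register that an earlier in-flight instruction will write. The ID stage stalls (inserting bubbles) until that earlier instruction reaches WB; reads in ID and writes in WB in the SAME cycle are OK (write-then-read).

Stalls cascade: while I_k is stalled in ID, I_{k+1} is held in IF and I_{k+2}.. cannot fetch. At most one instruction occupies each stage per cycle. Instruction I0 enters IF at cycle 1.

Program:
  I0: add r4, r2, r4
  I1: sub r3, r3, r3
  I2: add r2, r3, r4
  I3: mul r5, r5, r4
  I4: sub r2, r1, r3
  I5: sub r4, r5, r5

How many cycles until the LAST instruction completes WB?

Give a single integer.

Answer: 13

Derivation:
I0 add r4 <- r2,r4: IF@1 ID@2 stall=0 (-) EX@3 MEM@4 WB@5
I1 sub r3 <- r3,r3: IF@2 ID@3 stall=0 (-) EX@4 MEM@5 WB@6
I2 add r2 <- r3,r4: IF@3 ID@4 stall=2 (RAW on I1.r3 (WB@6)) EX@7 MEM@8 WB@9
I3 mul r5 <- r5,r4: IF@4 ID@7 stall=0 (-) EX@8 MEM@9 WB@10
I4 sub r2 <- r1,r3: IF@7 ID@8 stall=0 (-) EX@9 MEM@10 WB@11
I5 sub r4 <- r5,r5: IF@8 ID@9 stall=1 (RAW on I3.r5 (WB@10)) EX@11 MEM@12 WB@13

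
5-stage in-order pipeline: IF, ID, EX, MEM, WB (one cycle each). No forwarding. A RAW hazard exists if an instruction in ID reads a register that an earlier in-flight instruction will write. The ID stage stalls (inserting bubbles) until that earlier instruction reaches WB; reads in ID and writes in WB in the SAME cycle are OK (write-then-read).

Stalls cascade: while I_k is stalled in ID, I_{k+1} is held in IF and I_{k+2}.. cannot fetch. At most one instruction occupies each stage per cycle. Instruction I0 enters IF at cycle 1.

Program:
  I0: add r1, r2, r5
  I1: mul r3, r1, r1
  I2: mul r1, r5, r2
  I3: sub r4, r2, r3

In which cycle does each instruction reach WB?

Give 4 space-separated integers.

Answer: 5 8 9 11

Derivation:
I0 add r1 <- r2,r5: IF@1 ID@2 stall=0 (-) EX@3 MEM@4 WB@5
I1 mul r3 <- r1,r1: IF@2 ID@3 stall=2 (RAW on I0.r1 (WB@5)) EX@6 MEM@7 WB@8
I2 mul r1 <- r5,r2: IF@3 ID@6 stall=0 (-) EX@7 MEM@8 WB@9
I3 sub r4 <- r2,r3: IF@6 ID@7 stall=1 (RAW on I1.r3 (WB@8)) EX@9 MEM@10 WB@11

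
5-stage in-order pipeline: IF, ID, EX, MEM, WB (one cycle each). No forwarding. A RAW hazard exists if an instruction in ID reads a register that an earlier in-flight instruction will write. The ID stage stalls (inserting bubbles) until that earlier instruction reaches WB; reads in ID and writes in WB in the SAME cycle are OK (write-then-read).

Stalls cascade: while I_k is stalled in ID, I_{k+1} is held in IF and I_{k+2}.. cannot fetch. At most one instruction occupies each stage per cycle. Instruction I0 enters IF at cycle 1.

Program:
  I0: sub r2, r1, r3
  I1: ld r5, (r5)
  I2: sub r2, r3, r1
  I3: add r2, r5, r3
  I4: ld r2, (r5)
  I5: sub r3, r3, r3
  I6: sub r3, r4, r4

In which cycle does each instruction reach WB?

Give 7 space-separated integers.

I0 sub r2 <- r1,r3: IF@1 ID@2 stall=0 (-) EX@3 MEM@4 WB@5
I1 ld r5 <- r5: IF@2 ID@3 stall=0 (-) EX@4 MEM@5 WB@6
I2 sub r2 <- r3,r1: IF@3 ID@4 stall=0 (-) EX@5 MEM@6 WB@7
I3 add r2 <- r5,r3: IF@4 ID@5 stall=1 (RAW on I1.r5 (WB@6)) EX@7 MEM@8 WB@9
I4 ld r2 <- r5: IF@5 ID@7 stall=0 (-) EX@8 MEM@9 WB@10
I5 sub r3 <- r3,r3: IF@7 ID@8 stall=0 (-) EX@9 MEM@10 WB@11
I6 sub r3 <- r4,r4: IF@8 ID@9 stall=0 (-) EX@10 MEM@11 WB@12

Answer: 5 6 7 9 10 11 12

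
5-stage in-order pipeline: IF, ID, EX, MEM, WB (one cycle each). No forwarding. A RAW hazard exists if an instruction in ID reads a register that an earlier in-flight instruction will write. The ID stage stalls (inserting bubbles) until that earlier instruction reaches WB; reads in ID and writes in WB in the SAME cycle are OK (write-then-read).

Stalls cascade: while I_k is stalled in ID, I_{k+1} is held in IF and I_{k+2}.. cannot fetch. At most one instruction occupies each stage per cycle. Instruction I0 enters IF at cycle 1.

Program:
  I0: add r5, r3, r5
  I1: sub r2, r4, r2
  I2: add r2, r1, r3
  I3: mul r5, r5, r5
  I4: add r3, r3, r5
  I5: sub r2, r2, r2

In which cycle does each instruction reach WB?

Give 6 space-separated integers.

Answer: 5 6 7 8 11 12

Derivation:
I0 add r5 <- r3,r5: IF@1 ID@2 stall=0 (-) EX@3 MEM@4 WB@5
I1 sub r2 <- r4,r2: IF@2 ID@3 stall=0 (-) EX@4 MEM@5 WB@6
I2 add r2 <- r1,r3: IF@3 ID@4 stall=0 (-) EX@5 MEM@6 WB@7
I3 mul r5 <- r5,r5: IF@4 ID@5 stall=0 (-) EX@6 MEM@7 WB@8
I4 add r3 <- r3,r5: IF@5 ID@6 stall=2 (RAW on I3.r5 (WB@8)) EX@9 MEM@10 WB@11
I5 sub r2 <- r2,r2: IF@6 ID@9 stall=0 (-) EX@10 MEM@11 WB@12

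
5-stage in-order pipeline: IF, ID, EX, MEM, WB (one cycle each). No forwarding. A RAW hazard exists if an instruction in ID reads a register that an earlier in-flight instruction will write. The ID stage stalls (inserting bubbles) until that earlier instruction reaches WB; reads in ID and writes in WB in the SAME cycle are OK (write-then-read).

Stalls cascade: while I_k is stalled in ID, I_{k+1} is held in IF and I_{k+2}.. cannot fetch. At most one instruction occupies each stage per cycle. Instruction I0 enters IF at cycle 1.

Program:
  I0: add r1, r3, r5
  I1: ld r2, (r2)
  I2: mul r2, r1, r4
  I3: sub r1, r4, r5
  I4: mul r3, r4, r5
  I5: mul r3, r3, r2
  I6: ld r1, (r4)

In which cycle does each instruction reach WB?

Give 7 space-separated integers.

I0 add r1 <- r3,r5: IF@1 ID@2 stall=0 (-) EX@3 MEM@4 WB@5
I1 ld r2 <- r2: IF@2 ID@3 stall=0 (-) EX@4 MEM@5 WB@6
I2 mul r2 <- r1,r4: IF@3 ID@4 stall=1 (RAW on I0.r1 (WB@5)) EX@6 MEM@7 WB@8
I3 sub r1 <- r4,r5: IF@4 ID@6 stall=0 (-) EX@7 MEM@8 WB@9
I4 mul r3 <- r4,r5: IF@6 ID@7 stall=0 (-) EX@8 MEM@9 WB@10
I5 mul r3 <- r3,r2: IF@7 ID@8 stall=2 (RAW on I4.r3 (WB@10)) EX@11 MEM@12 WB@13
I6 ld r1 <- r4: IF@8 ID@11 stall=0 (-) EX@12 MEM@13 WB@14

Answer: 5 6 8 9 10 13 14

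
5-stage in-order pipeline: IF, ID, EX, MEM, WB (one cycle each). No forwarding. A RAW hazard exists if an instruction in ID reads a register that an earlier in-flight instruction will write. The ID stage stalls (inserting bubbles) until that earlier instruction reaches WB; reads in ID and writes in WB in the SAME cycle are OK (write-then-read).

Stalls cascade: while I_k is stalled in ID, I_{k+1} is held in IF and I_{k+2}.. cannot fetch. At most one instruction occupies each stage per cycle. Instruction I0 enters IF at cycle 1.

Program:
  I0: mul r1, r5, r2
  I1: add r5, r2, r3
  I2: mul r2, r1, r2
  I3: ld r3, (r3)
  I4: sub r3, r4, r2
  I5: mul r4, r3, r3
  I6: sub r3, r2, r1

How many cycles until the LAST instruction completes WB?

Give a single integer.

Answer: 15

Derivation:
I0 mul r1 <- r5,r2: IF@1 ID@2 stall=0 (-) EX@3 MEM@4 WB@5
I1 add r5 <- r2,r3: IF@2 ID@3 stall=0 (-) EX@4 MEM@5 WB@6
I2 mul r2 <- r1,r2: IF@3 ID@4 stall=1 (RAW on I0.r1 (WB@5)) EX@6 MEM@7 WB@8
I3 ld r3 <- r3: IF@4 ID@6 stall=0 (-) EX@7 MEM@8 WB@9
I4 sub r3 <- r4,r2: IF@6 ID@7 stall=1 (RAW on I2.r2 (WB@8)) EX@9 MEM@10 WB@11
I5 mul r4 <- r3,r3: IF@7 ID@9 stall=2 (RAW on I4.r3 (WB@11)) EX@12 MEM@13 WB@14
I6 sub r3 <- r2,r1: IF@9 ID@12 stall=0 (-) EX@13 MEM@14 WB@15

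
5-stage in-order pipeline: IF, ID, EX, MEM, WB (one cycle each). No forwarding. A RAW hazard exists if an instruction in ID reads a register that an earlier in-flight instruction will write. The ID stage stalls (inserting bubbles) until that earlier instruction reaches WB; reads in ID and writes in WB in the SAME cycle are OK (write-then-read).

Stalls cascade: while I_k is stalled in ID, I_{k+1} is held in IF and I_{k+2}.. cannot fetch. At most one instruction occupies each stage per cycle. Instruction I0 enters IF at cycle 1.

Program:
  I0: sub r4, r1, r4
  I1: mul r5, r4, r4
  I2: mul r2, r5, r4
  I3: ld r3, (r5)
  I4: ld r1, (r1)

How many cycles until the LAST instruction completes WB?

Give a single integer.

I0 sub r4 <- r1,r4: IF@1 ID@2 stall=0 (-) EX@3 MEM@4 WB@5
I1 mul r5 <- r4,r4: IF@2 ID@3 stall=2 (RAW on I0.r4 (WB@5)) EX@6 MEM@7 WB@8
I2 mul r2 <- r5,r4: IF@3 ID@6 stall=2 (RAW on I1.r5 (WB@8)) EX@9 MEM@10 WB@11
I3 ld r3 <- r5: IF@6 ID@9 stall=0 (-) EX@10 MEM@11 WB@12
I4 ld r1 <- r1: IF@9 ID@10 stall=0 (-) EX@11 MEM@12 WB@13

Answer: 13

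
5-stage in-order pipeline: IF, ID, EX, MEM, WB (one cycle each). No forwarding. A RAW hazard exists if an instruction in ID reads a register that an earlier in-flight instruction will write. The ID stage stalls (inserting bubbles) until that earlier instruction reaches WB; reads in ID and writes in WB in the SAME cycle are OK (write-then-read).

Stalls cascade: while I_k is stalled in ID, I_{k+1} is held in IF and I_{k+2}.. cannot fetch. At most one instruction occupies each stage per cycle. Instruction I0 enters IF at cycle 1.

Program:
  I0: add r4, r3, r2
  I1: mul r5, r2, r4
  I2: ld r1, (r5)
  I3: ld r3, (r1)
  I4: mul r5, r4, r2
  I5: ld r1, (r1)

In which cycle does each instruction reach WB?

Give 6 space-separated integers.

I0 add r4 <- r3,r2: IF@1 ID@2 stall=0 (-) EX@3 MEM@4 WB@5
I1 mul r5 <- r2,r4: IF@2 ID@3 stall=2 (RAW on I0.r4 (WB@5)) EX@6 MEM@7 WB@8
I2 ld r1 <- r5: IF@3 ID@6 stall=2 (RAW on I1.r5 (WB@8)) EX@9 MEM@10 WB@11
I3 ld r3 <- r1: IF@6 ID@9 stall=2 (RAW on I2.r1 (WB@11)) EX@12 MEM@13 WB@14
I4 mul r5 <- r4,r2: IF@9 ID@12 stall=0 (-) EX@13 MEM@14 WB@15
I5 ld r1 <- r1: IF@12 ID@13 stall=0 (-) EX@14 MEM@15 WB@16

Answer: 5 8 11 14 15 16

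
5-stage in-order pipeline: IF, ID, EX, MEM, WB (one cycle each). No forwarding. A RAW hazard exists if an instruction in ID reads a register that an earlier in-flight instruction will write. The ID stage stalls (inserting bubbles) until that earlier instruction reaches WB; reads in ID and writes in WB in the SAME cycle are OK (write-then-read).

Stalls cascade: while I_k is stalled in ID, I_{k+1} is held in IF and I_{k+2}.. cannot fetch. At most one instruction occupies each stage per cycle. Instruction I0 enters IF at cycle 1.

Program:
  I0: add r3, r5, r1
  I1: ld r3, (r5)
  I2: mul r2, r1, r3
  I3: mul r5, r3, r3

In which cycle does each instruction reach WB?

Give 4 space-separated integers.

Answer: 5 6 9 10

Derivation:
I0 add r3 <- r5,r1: IF@1 ID@2 stall=0 (-) EX@3 MEM@4 WB@5
I1 ld r3 <- r5: IF@2 ID@3 stall=0 (-) EX@4 MEM@5 WB@6
I2 mul r2 <- r1,r3: IF@3 ID@4 stall=2 (RAW on I1.r3 (WB@6)) EX@7 MEM@8 WB@9
I3 mul r5 <- r3,r3: IF@4 ID@7 stall=0 (-) EX@8 MEM@9 WB@10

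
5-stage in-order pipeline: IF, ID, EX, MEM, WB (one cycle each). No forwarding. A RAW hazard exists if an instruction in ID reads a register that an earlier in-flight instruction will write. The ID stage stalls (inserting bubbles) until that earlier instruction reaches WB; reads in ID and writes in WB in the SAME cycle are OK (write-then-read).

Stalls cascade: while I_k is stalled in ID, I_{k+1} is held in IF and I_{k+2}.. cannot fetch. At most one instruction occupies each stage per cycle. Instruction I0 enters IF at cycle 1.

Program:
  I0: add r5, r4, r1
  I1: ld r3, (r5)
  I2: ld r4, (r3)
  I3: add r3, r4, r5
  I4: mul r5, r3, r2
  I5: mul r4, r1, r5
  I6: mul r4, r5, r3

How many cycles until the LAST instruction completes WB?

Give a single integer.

Answer: 21

Derivation:
I0 add r5 <- r4,r1: IF@1 ID@2 stall=0 (-) EX@3 MEM@4 WB@5
I1 ld r3 <- r5: IF@2 ID@3 stall=2 (RAW on I0.r5 (WB@5)) EX@6 MEM@7 WB@8
I2 ld r4 <- r3: IF@3 ID@6 stall=2 (RAW on I1.r3 (WB@8)) EX@9 MEM@10 WB@11
I3 add r3 <- r4,r5: IF@6 ID@9 stall=2 (RAW on I2.r4 (WB@11)) EX@12 MEM@13 WB@14
I4 mul r5 <- r3,r2: IF@9 ID@12 stall=2 (RAW on I3.r3 (WB@14)) EX@15 MEM@16 WB@17
I5 mul r4 <- r1,r5: IF@12 ID@15 stall=2 (RAW on I4.r5 (WB@17)) EX@18 MEM@19 WB@20
I6 mul r4 <- r5,r3: IF@15 ID@18 stall=0 (-) EX@19 MEM@20 WB@21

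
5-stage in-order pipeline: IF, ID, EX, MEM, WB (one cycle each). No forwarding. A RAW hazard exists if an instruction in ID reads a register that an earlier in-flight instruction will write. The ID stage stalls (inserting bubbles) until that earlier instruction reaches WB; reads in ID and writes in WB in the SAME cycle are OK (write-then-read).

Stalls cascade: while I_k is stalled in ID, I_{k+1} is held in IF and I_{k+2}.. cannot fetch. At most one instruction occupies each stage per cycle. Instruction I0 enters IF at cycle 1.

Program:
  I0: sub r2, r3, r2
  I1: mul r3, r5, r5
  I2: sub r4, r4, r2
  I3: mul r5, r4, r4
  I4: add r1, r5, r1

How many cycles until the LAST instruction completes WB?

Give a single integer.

Answer: 14

Derivation:
I0 sub r2 <- r3,r2: IF@1 ID@2 stall=0 (-) EX@3 MEM@4 WB@5
I1 mul r3 <- r5,r5: IF@2 ID@3 stall=0 (-) EX@4 MEM@5 WB@6
I2 sub r4 <- r4,r2: IF@3 ID@4 stall=1 (RAW on I0.r2 (WB@5)) EX@6 MEM@7 WB@8
I3 mul r5 <- r4,r4: IF@4 ID@6 stall=2 (RAW on I2.r4 (WB@8)) EX@9 MEM@10 WB@11
I4 add r1 <- r5,r1: IF@6 ID@9 stall=2 (RAW on I3.r5 (WB@11)) EX@12 MEM@13 WB@14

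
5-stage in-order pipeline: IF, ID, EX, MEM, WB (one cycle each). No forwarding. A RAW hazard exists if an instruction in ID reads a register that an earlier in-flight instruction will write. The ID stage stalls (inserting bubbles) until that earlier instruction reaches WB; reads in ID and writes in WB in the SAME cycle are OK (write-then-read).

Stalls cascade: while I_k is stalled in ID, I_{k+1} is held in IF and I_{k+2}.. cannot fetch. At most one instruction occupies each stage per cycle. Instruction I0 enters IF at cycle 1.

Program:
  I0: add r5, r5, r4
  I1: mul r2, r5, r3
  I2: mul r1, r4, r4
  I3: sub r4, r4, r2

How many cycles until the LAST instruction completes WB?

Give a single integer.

I0 add r5 <- r5,r4: IF@1 ID@2 stall=0 (-) EX@3 MEM@4 WB@5
I1 mul r2 <- r5,r3: IF@2 ID@3 stall=2 (RAW on I0.r5 (WB@5)) EX@6 MEM@7 WB@8
I2 mul r1 <- r4,r4: IF@3 ID@6 stall=0 (-) EX@7 MEM@8 WB@9
I3 sub r4 <- r4,r2: IF@6 ID@7 stall=1 (RAW on I1.r2 (WB@8)) EX@9 MEM@10 WB@11

Answer: 11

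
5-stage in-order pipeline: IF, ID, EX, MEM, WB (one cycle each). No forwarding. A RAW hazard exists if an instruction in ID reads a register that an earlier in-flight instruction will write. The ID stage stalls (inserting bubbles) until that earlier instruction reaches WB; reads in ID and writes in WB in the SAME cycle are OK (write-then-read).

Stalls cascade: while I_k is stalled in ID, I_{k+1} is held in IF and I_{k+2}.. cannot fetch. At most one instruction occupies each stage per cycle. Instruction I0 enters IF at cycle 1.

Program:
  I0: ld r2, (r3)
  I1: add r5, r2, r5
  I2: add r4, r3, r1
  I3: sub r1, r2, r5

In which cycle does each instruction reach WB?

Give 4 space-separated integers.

I0 ld r2 <- r3: IF@1 ID@2 stall=0 (-) EX@3 MEM@4 WB@5
I1 add r5 <- r2,r5: IF@2 ID@3 stall=2 (RAW on I0.r2 (WB@5)) EX@6 MEM@7 WB@8
I2 add r4 <- r3,r1: IF@3 ID@6 stall=0 (-) EX@7 MEM@8 WB@9
I3 sub r1 <- r2,r5: IF@6 ID@7 stall=1 (RAW on I1.r5 (WB@8)) EX@9 MEM@10 WB@11

Answer: 5 8 9 11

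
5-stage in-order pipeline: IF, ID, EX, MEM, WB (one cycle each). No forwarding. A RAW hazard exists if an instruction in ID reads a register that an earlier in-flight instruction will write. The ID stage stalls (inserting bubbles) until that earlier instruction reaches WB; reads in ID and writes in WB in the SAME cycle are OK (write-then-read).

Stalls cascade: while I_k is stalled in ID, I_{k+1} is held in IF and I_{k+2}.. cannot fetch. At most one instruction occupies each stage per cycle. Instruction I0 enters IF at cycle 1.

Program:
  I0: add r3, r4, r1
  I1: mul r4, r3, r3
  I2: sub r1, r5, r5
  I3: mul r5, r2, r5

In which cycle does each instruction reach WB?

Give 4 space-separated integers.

Answer: 5 8 9 10

Derivation:
I0 add r3 <- r4,r1: IF@1 ID@2 stall=0 (-) EX@3 MEM@4 WB@5
I1 mul r4 <- r3,r3: IF@2 ID@3 stall=2 (RAW on I0.r3 (WB@5)) EX@6 MEM@7 WB@8
I2 sub r1 <- r5,r5: IF@3 ID@6 stall=0 (-) EX@7 MEM@8 WB@9
I3 mul r5 <- r2,r5: IF@6 ID@7 stall=0 (-) EX@8 MEM@9 WB@10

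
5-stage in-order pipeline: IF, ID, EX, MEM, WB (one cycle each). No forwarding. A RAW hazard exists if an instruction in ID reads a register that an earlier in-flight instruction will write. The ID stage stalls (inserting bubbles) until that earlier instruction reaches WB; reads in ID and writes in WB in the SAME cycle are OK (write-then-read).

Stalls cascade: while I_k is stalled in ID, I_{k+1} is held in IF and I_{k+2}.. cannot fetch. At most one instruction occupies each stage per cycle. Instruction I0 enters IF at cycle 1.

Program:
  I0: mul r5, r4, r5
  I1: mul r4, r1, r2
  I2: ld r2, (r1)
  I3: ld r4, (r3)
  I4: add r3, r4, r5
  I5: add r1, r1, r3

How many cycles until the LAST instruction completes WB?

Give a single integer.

I0 mul r5 <- r4,r5: IF@1 ID@2 stall=0 (-) EX@3 MEM@4 WB@5
I1 mul r4 <- r1,r2: IF@2 ID@3 stall=0 (-) EX@4 MEM@5 WB@6
I2 ld r2 <- r1: IF@3 ID@4 stall=0 (-) EX@5 MEM@6 WB@7
I3 ld r4 <- r3: IF@4 ID@5 stall=0 (-) EX@6 MEM@7 WB@8
I4 add r3 <- r4,r5: IF@5 ID@6 stall=2 (RAW on I3.r4 (WB@8)) EX@9 MEM@10 WB@11
I5 add r1 <- r1,r3: IF@6 ID@9 stall=2 (RAW on I4.r3 (WB@11)) EX@12 MEM@13 WB@14

Answer: 14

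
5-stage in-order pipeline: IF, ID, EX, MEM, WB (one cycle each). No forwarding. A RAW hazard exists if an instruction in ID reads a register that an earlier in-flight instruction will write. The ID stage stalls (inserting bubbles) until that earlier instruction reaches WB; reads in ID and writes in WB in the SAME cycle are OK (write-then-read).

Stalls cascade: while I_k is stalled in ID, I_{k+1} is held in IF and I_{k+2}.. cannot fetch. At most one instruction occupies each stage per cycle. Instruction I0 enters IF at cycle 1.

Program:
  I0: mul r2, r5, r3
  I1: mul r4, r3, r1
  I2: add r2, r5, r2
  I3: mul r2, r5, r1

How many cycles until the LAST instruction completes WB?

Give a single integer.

I0 mul r2 <- r5,r3: IF@1 ID@2 stall=0 (-) EX@3 MEM@4 WB@5
I1 mul r4 <- r3,r1: IF@2 ID@3 stall=0 (-) EX@4 MEM@5 WB@6
I2 add r2 <- r5,r2: IF@3 ID@4 stall=1 (RAW on I0.r2 (WB@5)) EX@6 MEM@7 WB@8
I3 mul r2 <- r5,r1: IF@4 ID@6 stall=0 (-) EX@7 MEM@8 WB@9

Answer: 9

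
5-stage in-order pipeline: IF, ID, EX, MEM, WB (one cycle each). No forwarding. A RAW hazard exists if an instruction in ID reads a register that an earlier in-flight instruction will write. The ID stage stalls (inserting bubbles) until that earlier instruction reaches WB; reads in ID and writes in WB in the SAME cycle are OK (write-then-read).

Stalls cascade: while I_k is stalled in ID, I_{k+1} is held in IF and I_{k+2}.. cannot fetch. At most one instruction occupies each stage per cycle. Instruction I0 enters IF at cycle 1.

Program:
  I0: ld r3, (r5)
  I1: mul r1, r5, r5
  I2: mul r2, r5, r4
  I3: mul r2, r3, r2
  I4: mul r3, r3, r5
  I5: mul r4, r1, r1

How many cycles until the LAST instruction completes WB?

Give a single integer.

I0 ld r3 <- r5: IF@1 ID@2 stall=0 (-) EX@3 MEM@4 WB@5
I1 mul r1 <- r5,r5: IF@2 ID@3 stall=0 (-) EX@4 MEM@5 WB@6
I2 mul r2 <- r5,r4: IF@3 ID@4 stall=0 (-) EX@5 MEM@6 WB@7
I3 mul r2 <- r3,r2: IF@4 ID@5 stall=2 (RAW on I2.r2 (WB@7)) EX@8 MEM@9 WB@10
I4 mul r3 <- r3,r5: IF@5 ID@8 stall=0 (-) EX@9 MEM@10 WB@11
I5 mul r4 <- r1,r1: IF@8 ID@9 stall=0 (-) EX@10 MEM@11 WB@12

Answer: 12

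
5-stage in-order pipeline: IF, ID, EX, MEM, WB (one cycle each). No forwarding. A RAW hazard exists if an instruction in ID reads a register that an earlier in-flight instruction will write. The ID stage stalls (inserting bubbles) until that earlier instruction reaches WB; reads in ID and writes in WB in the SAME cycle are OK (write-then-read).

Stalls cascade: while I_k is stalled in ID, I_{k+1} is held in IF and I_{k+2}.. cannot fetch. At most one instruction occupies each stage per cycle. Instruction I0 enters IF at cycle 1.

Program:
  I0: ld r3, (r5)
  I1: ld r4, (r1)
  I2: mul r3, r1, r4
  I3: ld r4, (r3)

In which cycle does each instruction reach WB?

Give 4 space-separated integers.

Answer: 5 6 9 12

Derivation:
I0 ld r3 <- r5: IF@1 ID@2 stall=0 (-) EX@3 MEM@4 WB@5
I1 ld r4 <- r1: IF@2 ID@3 stall=0 (-) EX@4 MEM@5 WB@6
I2 mul r3 <- r1,r4: IF@3 ID@4 stall=2 (RAW on I1.r4 (WB@6)) EX@7 MEM@8 WB@9
I3 ld r4 <- r3: IF@4 ID@7 stall=2 (RAW on I2.r3 (WB@9)) EX@10 MEM@11 WB@12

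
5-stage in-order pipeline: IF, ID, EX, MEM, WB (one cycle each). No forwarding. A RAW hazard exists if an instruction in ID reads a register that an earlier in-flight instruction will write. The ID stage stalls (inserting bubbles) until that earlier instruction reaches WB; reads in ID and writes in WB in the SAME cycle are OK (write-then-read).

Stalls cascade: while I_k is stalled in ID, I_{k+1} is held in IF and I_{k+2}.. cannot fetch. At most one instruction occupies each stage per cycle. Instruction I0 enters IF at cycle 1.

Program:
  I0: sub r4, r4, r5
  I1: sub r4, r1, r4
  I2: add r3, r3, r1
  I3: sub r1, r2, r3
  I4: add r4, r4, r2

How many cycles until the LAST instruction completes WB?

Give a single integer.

I0 sub r4 <- r4,r5: IF@1 ID@2 stall=0 (-) EX@3 MEM@4 WB@5
I1 sub r4 <- r1,r4: IF@2 ID@3 stall=2 (RAW on I0.r4 (WB@5)) EX@6 MEM@7 WB@8
I2 add r3 <- r3,r1: IF@3 ID@6 stall=0 (-) EX@7 MEM@8 WB@9
I3 sub r1 <- r2,r3: IF@6 ID@7 stall=2 (RAW on I2.r3 (WB@9)) EX@10 MEM@11 WB@12
I4 add r4 <- r4,r2: IF@7 ID@10 stall=0 (-) EX@11 MEM@12 WB@13

Answer: 13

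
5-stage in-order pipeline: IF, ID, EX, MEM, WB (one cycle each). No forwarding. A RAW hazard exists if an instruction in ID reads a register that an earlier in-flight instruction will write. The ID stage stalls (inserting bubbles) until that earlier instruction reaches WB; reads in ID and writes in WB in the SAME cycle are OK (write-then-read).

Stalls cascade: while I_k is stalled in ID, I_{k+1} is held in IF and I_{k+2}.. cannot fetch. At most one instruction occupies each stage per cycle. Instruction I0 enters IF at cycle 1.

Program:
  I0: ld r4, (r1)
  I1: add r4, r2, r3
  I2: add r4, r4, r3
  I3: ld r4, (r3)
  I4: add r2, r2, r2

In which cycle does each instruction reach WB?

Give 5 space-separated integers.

I0 ld r4 <- r1: IF@1 ID@2 stall=0 (-) EX@3 MEM@4 WB@5
I1 add r4 <- r2,r3: IF@2 ID@3 stall=0 (-) EX@4 MEM@5 WB@6
I2 add r4 <- r4,r3: IF@3 ID@4 stall=2 (RAW on I1.r4 (WB@6)) EX@7 MEM@8 WB@9
I3 ld r4 <- r3: IF@4 ID@7 stall=0 (-) EX@8 MEM@9 WB@10
I4 add r2 <- r2,r2: IF@7 ID@8 stall=0 (-) EX@9 MEM@10 WB@11

Answer: 5 6 9 10 11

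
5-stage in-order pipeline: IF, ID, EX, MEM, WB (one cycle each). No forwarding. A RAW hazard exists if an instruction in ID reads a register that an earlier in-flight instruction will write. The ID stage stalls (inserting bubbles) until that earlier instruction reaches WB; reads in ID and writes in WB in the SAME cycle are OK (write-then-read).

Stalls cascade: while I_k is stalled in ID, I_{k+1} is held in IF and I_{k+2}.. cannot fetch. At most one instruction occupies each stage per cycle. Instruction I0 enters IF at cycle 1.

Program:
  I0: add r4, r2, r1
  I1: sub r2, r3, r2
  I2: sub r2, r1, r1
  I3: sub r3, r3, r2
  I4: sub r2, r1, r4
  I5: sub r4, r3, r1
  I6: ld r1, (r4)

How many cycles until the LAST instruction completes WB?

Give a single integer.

Answer: 16

Derivation:
I0 add r4 <- r2,r1: IF@1 ID@2 stall=0 (-) EX@3 MEM@4 WB@5
I1 sub r2 <- r3,r2: IF@2 ID@3 stall=0 (-) EX@4 MEM@5 WB@6
I2 sub r2 <- r1,r1: IF@3 ID@4 stall=0 (-) EX@5 MEM@6 WB@7
I3 sub r3 <- r3,r2: IF@4 ID@5 stall=2 (RAW on I2.r2 (WB@7)) EX@8 MEM@9 WB@10
I4 sub r2 <- r1,r4: IF@5 ID@8 stall=0 (-) EX@9 MEM@10 WB@11
I5 sub r4 <- r3,r1: IF@8 ID@9 stall=1 (RAW on I3.r3 (WB@10)) EX@11 MEM@12 WB@13
I6 ld r1 <- r4: IF@9 ID@11 stall=2 (RAW on I5.r4 (WB@13)) EX@14 MEM@15 WB@16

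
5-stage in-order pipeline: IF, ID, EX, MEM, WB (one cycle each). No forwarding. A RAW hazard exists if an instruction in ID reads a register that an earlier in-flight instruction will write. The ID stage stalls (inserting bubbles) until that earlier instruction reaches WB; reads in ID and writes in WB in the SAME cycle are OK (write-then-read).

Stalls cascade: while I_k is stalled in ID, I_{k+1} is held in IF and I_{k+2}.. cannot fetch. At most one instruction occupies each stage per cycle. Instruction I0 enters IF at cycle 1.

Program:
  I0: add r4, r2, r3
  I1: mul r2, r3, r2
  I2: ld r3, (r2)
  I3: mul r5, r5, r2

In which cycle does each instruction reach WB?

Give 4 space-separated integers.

Answer: 5 6 9 10

Derivation:
I0 add r4 <- r2,r3: IF@1 ID@2 stall=0 (-) EX@3 MEM@4 WB@5
I1 mul r2 <- r3,r2: IF@2 ID@3 stall=0 (-) EX@4 MEM@5 WB@6
I2 ld r3 <- r2: IF@3 ID@4 stall=2 (RAW on I1.r2 (WB@6)) EX@7 MEM@8 WB@9
I3 mul r5 <- r5,r2: IF@4 ID@7 stall=0 (-) EX@8 MEM@9 WB@10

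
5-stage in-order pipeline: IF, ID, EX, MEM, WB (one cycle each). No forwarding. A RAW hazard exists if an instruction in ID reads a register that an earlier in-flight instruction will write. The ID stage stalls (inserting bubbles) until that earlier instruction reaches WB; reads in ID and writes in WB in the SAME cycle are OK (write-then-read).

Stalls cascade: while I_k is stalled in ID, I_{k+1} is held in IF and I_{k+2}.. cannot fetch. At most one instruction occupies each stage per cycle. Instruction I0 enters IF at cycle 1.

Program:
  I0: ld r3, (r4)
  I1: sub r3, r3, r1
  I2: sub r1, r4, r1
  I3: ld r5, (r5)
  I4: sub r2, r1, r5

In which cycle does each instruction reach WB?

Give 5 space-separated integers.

I0 ld r3 <- r4: IF@1 ID@2 stall=0 (-) EX@3 MEM@4 WB@5
I1 sub r3 <- r3,r1: IF@2 ID@3 stall=2 (RAW on I0.r3 (WB@5)) EX@6 MEM@7 WB@8
I2 sub r1 <- r4,r1: IF@3 ID@6 stall=0 (-) EX@7 MEM@8 WB@9
I3 ld r5 <- r5: IF@6 ID@7 stall=0 (-) EX@8 MEM@9 WB@10
I4 sub r2 <- r1,r5: IF@7 ID@8 stall=2 (RAW on I3.r5 (WB@10)) EX@11 MEM@12 WB@13

Answer: 5 8 9 10 13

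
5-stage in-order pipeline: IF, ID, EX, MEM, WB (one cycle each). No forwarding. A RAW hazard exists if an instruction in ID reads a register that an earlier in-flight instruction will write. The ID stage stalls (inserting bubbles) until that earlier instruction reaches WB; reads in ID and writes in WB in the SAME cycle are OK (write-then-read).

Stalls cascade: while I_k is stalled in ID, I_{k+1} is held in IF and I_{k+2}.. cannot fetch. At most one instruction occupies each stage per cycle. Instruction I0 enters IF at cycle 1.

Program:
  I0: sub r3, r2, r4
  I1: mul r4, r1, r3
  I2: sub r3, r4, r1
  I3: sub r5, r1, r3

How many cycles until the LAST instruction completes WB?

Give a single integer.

I0 sub r3 <- r2,r4: IF@1 ID@2 stall=0 (-) EX@3 MEM@4 WB@5
I1 mul r4 <- r1,r3: IF@2 ID@3 stall=2 (RAW on I0.r3 (WB@5)) EX@6 MEM@7 WB@8
I2 sub r3 <- r4,r1: IF@3 ID@6 stall=2 (RAW on I1.r4 (WB@8)) EX@9 MEM@10 WB@11
I3 sub r5 <- r1,r3: IF@6 ID@9 stall=2 (RAW on I2.r3 (WB@11)) EX@12 MEM@13 WB@14

Answer: 14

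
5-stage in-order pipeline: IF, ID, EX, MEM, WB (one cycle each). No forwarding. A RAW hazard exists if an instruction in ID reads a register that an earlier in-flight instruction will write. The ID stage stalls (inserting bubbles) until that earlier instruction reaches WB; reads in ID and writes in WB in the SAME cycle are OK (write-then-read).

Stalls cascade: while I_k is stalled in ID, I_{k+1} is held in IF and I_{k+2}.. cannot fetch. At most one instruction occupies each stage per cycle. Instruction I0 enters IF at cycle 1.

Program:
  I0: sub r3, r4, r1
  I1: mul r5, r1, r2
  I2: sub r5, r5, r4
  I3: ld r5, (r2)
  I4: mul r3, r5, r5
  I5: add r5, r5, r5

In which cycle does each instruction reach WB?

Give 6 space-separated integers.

I0 sub r3 <- r4,r1: IF@1 ID@2 stall=0 (-) EX@3 MEM@4 WB@5
I1 mul r5 <- r1,r2: IF@2 ID@3 stall=0 (-) EX@4 MEM@5 WB@6
I2 sub r5 <- r5,r4: IF@3 ID@4 stall=2 (RAW on I1.r5 (WB@6)) EX@7 MEM@8 WB@9
I3 ld r5 <- r2: IF@4 ID@7 stall=0 (-) EX@8 MEM@9 WB@10
I4 mul r3 <- r5,r5: IF@7 ID@8 stall=2 (RAW on I3.r5 (WB@10)) EX@11 MEM@12 WB@13
I5 add r5 <- r5,r5: IF@8 ID@11 stall=0 (-) EX@12 MEM@13 WB@14

Answer: 5 6 9 10 13 14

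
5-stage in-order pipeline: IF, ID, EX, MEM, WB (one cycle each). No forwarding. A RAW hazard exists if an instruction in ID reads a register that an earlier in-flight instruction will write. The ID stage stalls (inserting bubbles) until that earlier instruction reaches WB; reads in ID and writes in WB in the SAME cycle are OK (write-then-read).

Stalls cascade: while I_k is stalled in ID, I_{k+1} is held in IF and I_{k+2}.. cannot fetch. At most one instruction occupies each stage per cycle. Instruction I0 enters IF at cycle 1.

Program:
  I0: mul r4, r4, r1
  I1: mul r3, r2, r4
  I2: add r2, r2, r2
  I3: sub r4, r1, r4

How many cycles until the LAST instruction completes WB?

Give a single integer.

Answer: 10

Derivation:
I0 mul r4 <- r4,r1: IF@1 ID@2 stall=0 (-) EX@3 MEM@4 WB@5
I1 mul r3 <- r2,r4: IF@2 ID@3 stall=2 (RAW on I0.r4 (WB@5)) EX@6 MEM@7 WB@8
I2 add r2 <- r2,r2: IF@3 ID@6 stall=0 (-) EX@7 MEM@8 WB@9
I3 sub r4 <- r1,r4: IF@6 ID@7 stall=0 (-) EX@8 MEM@9 WB@10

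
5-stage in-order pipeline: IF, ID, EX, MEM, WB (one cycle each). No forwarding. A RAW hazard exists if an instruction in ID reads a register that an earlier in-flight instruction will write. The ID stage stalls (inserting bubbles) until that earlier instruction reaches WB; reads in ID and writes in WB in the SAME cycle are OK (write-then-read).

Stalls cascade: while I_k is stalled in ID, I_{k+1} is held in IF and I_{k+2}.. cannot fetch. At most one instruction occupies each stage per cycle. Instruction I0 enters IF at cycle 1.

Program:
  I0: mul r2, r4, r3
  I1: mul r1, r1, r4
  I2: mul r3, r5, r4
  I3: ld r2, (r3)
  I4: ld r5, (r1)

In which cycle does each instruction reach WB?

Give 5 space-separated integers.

I0 mul r2 <- r4,r3: IF@1 ID@2 stall=0 (-) EX@3 MEM@4 WB@5
I1 mul r1 <- r1,r4: IF@2 ID@3 stall=0 (-) EX@4 MEM@5 WB@6
I2 mul r3 <- r5,r4: IF@3 ID@4 stall=0 (-) EX@5 MEM@6 WB@7
I3 ld r2 <- r3: IF@4 ID@5 stall=2 (RAW on I2.r3 (WB@7)) EX@8 MEM@9 WB@10
I4 ld r5 <- r1: IF@5 ID@8 stall=0 (-) EX@9 MEM@10 WB@11

Answer: 5 6 7 10 11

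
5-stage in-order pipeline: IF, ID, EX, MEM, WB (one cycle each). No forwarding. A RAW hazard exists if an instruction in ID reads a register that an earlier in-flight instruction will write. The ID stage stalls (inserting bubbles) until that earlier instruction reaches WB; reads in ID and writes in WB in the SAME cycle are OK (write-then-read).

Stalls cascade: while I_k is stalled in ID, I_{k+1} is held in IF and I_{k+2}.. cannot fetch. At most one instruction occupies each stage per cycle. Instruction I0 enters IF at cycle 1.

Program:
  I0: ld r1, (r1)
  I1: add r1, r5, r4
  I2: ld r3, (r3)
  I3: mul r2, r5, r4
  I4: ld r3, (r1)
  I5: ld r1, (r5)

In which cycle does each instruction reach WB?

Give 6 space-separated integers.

Answer: 5 6 7 8 9 10

Derivation:
I0 ld r1 <- r1: IF@1 ID@2 stall=0 (-) EX@3 MEM@4 WB@5
I1 add r1 <- r5,r4: IF@2 ID@3 stall=0 (-) EX@4 MEM@5 WB@6
I2 ld r3 <- r3: IF@3 ID@4 stall=0 (-) EX@5 MEM@6 WB@7
I3 mul r2 <- r5,r4: IF@4 ID@5 stall=0 (-) EX@6 MEM@7 WB@8
I4 ld r3 <- r1: IF@5 ID@6 stall=0 (-) EX@7 MEM@8 WB@9
I5 ld r1 <- r5: IF@6 ID@7 stall=0 (-) EX@8 MEM@9 WB@10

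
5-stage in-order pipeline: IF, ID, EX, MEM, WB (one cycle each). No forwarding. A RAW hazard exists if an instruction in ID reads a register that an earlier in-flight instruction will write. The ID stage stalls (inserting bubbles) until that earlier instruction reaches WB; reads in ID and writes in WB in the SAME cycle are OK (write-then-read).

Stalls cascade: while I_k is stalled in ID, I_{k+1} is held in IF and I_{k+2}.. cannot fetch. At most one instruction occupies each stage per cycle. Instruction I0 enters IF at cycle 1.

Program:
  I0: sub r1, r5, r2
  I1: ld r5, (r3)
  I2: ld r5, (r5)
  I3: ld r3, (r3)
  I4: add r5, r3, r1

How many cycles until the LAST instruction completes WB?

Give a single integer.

Answer: 13

Derivation:
I0 sub r1 <- r5,r2: IF@1 ID@2 stall=0 (-) EX@3 MEM@4 WB@5
I1 ld r5 <- r3: IF@2 ID@3 stall=0 (-) EX@4 MEM@5 WB@6
I2 ld r5 <- r5: IF@3 ID@4 stall=2 (RAW on I1.r5 (WB@6)) EX@7 MEM@8 WB@9
I3 ld r3 <- r3: IF@4 ID@7 stall=0 (-) EX@8 MEM@9 WB@10
I4 add r5 <- r3,r1: IF@7 ID@8 stall=2 (RAW on I3.r3 (WB@10)) EX@11 MEM@12 WB@13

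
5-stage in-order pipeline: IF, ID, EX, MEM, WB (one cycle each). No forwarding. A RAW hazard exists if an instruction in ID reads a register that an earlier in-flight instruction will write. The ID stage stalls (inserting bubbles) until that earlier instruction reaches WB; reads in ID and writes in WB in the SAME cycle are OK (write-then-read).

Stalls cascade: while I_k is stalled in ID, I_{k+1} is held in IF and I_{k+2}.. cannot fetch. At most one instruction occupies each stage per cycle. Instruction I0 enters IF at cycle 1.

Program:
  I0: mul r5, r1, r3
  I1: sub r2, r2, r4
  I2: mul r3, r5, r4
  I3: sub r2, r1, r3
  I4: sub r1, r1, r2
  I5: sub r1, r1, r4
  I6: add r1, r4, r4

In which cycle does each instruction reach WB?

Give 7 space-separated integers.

Answer: 5 6 8 11 14 17 18

Derivation:
I0 mul r5 <- r1,r3: IF@1 ID@2 stall=0 (-) EX@3 MEM@4 WB@5
I1 sub r2 <- r2,r4: IF@2 ID@3 stall=0 (-) EX@4 MEM@5 WB@6
I2 mul r3 <- r5,r4: IF@3 ID@4 stall=1 (RAW on I0.r5 (WB@5)) EX@6 MEM@7 WB@8
I3 sub r2 <- r1,r3: IF@4 ID@6 stall=2 (RAW on I2.r3 (WB@8)) EX@9 MEM@10 WB@11
I4 sub r1 <- r1,r2: IF@6 ID@9 stall=2 (RAW on I3.r2 (WB@11)) EX@12 MEM@13 WB@14
I5 sub r1 <- r1,r4: IF@9 ID@12 stall=2 (RAW on I4.r1 (WB@14)) EX@15 MEM@16 WB@17
I6 add r1 <- r4,r4: IF@12 ID@15 stall=0 (-) EX@16 MEM@17 WB@18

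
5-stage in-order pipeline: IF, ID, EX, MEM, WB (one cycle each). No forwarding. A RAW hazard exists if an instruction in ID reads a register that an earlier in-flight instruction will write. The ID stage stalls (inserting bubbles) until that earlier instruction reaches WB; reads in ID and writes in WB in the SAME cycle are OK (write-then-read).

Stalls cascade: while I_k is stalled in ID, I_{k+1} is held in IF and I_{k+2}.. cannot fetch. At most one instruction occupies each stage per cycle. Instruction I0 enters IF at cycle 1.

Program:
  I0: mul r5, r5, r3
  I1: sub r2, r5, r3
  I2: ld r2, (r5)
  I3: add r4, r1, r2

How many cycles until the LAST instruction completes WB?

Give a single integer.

Answer: 12

Derivation:
I0 mul r5 <- r5,r3: IF@1 ID@2 stall=0 (-) EX@3 MEM@4 WB@5
I1 sub r2 <- r5,r3: IF@2 ID@3 stall=2 (RAW on I0.r5 (WB@5)) EX@6 MEM@7 WB@8
I2 ld r2 <- r5: IF@3 ID@6 stall=0 (-) EX@7 MEM@8 WB@9
I3 add r4 <- r1,r2: IF@6 ID@7 stall=2 (RAW on I2.r2 (WB@9)) EX@10 MEM@11 WB@12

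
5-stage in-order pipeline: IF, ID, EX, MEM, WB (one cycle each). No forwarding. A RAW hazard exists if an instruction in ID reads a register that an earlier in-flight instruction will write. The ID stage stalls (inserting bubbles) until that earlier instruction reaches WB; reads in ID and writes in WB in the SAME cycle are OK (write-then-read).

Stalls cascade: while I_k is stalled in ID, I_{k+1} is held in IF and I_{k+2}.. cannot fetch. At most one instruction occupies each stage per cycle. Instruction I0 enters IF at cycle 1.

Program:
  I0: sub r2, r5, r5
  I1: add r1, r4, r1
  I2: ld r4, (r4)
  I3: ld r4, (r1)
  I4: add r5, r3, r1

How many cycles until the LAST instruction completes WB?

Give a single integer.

Answer: 10

Derivation:
I0 sub r2 <- r5,r5: IF@1 ID@2 stall=0 (-) EX@3 MEM@4 WB@5
I1 add r1 <- r4,r1: IF@2 ID@3 stall=0 (-) EX@4 MEM@5 WB@6
I2 ld r4 <- r4: IF@3 ID@4 stall=0 (-) EX@5 MEM@6 WB@7
I3 ld r4 <- r1: IF@4 ID@5 stall=1 (RAW on I1.r1 (WB@6)) EX@7 MEM@8 WB@9
I4 add r5 <- r3,r1: IF@5 ID@7 stall=0 (-) EX@8 MEM@9 WB@10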